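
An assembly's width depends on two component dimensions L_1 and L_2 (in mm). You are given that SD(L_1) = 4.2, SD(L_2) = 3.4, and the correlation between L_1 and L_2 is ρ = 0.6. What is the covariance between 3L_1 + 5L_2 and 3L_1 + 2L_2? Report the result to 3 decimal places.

454.288

var(L_1) = (4.2)² = 17.64;  var(L_2) = (3.4)² = 11.56
cov(L_1,L_2) = ρ·SD(L_1)·SD(L_2) = 0.6·4.2·3.4 = 8.568
cov(3L_1 + 5L_2, 3L_1 + 2L_2) = (3)(3)var(L_1) + (5)(2)var(L_2) + [(3)(2) + (5)(3)]cov(L_1,L_2)
= 9·17.64 + 10·11.56 + 21·8.568 = 454.288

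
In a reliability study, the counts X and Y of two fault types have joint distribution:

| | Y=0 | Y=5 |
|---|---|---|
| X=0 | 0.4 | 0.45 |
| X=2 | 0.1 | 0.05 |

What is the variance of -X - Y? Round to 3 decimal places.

6.260

E[X] = 0.3,  E[Y] = 2.5,  E[XY] = 0.5
Var(X) = 0.6 − (0.3)² = 0.51;  Var(Y) = 12.5 − (2.5)² = 6.25
Cov(X,Y) = 0.5 − (0.3)(2.5) = -0.25
Var(-X - Y) = (-1)²·0.51 + (-1)²·6.25 + 2·(-1)·(-1)·-0.25 = 6.26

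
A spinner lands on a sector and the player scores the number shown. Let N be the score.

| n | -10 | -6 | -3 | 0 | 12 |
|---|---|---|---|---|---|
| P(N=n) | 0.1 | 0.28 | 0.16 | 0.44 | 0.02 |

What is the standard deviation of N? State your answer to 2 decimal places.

3.98

E[N] = (-10)(0.1) + (-6)(0.28) + (-3)(0.16) + (0)(0.44) + (12)(0.02) = -2.92
E[N²] = (-10)²(0.1) + (-6)²(0.28) + (-3)²(0.16) + (0)²(0.44) + (12)²(0.02) = 24.4
Var(N) = E[N²] − (E[N])² = 24.4 − (-2.92)² = 15.8736
σ(N) = √15.8736 ≈ 3.98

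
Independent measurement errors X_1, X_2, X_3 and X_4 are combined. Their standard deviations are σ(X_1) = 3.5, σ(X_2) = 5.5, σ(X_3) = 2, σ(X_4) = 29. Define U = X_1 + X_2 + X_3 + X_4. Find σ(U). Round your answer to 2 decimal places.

V(X_1) = 12.25, V(X_2) = 30.25, V(X_3) = 4, V(X_4) = 841
By independence, V(U) = (1)²V(X_1) + (1)²V(X_2) + (1)²V(X_3) + (1)²V(X_4)
= (1)²·12.25 + (1)²·30.25 + (1)²·4 + (1)²·841 = 887.5
σ(U) = √887.5 ≈ 29.79

29.79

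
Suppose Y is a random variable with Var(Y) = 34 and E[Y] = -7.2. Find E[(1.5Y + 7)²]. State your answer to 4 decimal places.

E[1.5Y + 7] = 1.5·-7.2 + 7 = -3.8
Var(1.5Y + 7) = (1.5)²·34 = 76.5
E[(1.5Y + 7)²] = Var((1.5Y + 7)) + (E[(1.5Y + 7)])² = 76.5 + (-3.8)² = 90.94

90.9400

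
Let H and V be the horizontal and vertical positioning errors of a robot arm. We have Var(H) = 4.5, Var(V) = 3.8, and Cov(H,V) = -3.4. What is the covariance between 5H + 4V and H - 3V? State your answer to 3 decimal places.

14.300

Cov(5H + 4V, H - 3V) = (5)(1)Var(H) + (4)(-3)Var(V) + [(5)(-3) + (4)(1)]Cov(H,V)
= 5·4.5 + -12·3.8 + -11·-3.4 = 14.3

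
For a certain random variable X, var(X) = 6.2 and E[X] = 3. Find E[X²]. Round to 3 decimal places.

15.200

E[X²] = var(X) + (E[X])² = 6.2 + (3)² = 15.2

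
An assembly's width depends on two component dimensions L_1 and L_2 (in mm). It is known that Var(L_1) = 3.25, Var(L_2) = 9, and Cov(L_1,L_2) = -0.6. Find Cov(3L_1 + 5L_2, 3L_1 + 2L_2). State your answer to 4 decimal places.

Cov(3L_1 + 5L_2, 3L_1 + 2L_2) = (3)(3)Var(L_1) + (5)(2)Var(L_2) + [(3)(2) + (5)(3)]Cov(L_1,L_2)
= 9·3.25 + 10·9 + 21·-0.6 = 106.65

106.6500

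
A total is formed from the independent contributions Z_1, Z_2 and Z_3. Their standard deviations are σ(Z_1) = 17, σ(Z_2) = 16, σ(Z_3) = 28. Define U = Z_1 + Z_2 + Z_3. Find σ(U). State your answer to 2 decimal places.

36.46

Var(Z_1) = 289, Var(Z_2) = 256, Var(Z_3) = 784
By independence, Var(U) = (1)²Var(Z_1) + (1)²Var(Z_2) + (1)²Var(Z_3)
= (1)²·289 + (1)²·256 + (1)²·784 = 1329
σ(U) = √1329 ≈ 36.46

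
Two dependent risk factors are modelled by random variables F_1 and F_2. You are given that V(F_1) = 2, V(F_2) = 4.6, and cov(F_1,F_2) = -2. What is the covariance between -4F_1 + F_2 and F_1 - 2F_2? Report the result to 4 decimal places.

cov(-4F_1 + F_2, F_1 - 2F_2) = (-4)(1)V(F_1) + (1)(-2)V(F_2) + [(-4)(-2) + (1)(1)]cov(F_1,F_2)
= -4·2 + -2·4.6 + 9·-2 = -35.2

-35.2000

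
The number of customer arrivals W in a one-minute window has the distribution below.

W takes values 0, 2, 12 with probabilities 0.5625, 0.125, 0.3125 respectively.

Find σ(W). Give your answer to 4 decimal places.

5.4314

E[W] = (0)(0.5625) + (2)(0.125) + (12)(0.3125) = 4
E[W²] = (0)²(0.5625) + (2)²(0.125) + (12)²(0.3125) = 45.5
var(W) = E[W²] − (E[W])² = 45.5 − (4)² = 29.5
σ(W) = √29.5 ≈ 5.4314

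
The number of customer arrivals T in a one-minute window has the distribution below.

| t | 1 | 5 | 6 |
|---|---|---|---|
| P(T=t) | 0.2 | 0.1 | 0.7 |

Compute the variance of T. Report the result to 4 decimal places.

E[T] = (1)(0.2) + (5)(0.1) + (6)(0.7) = 4.9
E[T²] = (1)²(0.2) + (5)²(0.1) + (6)²(0.7) = 27.9
V(T) = E[T²] − (E[T])² = 27.9 − (4.9)² = 3.89

3.8900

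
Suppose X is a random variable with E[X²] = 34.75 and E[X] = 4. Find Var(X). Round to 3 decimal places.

Var(X) = 34.75 − (4)² = 18.75

18.750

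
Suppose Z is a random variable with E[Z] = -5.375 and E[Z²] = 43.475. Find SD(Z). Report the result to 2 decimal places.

3.82

V(Z) = 43.475 − (-5.375)² = 14.584375
SD(Z) = √14.584375 ≈ 3.82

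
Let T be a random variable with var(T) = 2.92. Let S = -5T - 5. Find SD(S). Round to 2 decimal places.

8.54

var(-5T - 5) = (-5)²·2.92 = 73
SD(S) = √73 ≈ 8.54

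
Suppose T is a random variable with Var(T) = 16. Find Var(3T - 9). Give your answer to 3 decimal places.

144.000

Var(3T - 9) = (3)²·Var(T) = 9·16 = 144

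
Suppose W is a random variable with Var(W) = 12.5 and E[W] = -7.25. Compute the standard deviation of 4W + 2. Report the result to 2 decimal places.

14.14

Var(4W + 2) = (4)²·12.5 = 200
SD(4W + 2) = √200 ≈ 14.14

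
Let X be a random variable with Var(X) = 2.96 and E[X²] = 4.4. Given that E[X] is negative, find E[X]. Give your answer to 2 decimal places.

-1.20

(E[X])² = E[X²] − Var(X) = 4.4 − 2.96 = 1.44
E[X] = −√1.44 = -1.2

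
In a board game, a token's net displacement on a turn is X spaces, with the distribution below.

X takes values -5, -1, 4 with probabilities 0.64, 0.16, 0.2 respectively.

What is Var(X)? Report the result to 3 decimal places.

E[X] = (-5)(0.64) + (-1)(0.16) + (4)(0.2) = -2.56
E[X²] = (-5)²(0.64) + (-1)²(0.16) + (4)²(0.2) = 19.36
Var(X) = E[X²] − (E[X])² = 19.36 − (-2.56)² = 12.8064

12.806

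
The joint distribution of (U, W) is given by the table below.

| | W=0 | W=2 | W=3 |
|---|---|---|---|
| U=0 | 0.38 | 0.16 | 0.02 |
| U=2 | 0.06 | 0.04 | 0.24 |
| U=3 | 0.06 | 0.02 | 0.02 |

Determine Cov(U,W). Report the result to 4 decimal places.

0.6456

E[U] = 0.98,  E[W] = 1.28
E[UW] = 1.9
Cov(U,W) = E[UW] − E[U]E[W] = 1.9 − (0.98)(1.28) = 0.6456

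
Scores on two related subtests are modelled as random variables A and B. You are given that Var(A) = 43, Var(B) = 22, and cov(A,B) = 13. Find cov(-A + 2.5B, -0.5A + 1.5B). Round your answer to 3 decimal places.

68.250

cov(-A + 2.5B, -0.5A + 1.5B) = (-1)(-0.5)Var(A) + (2.5)(1.5)Var(B) + [(-1)(1.5) + (2.5)(-0.5)]cov(A,B)
= 0.5·43 + 3.75·22 + -2.75·13 = 68.25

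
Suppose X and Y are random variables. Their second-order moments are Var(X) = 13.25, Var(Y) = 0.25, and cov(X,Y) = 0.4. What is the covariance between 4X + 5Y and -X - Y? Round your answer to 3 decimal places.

-57.850

cov(4X + 5Y, -X - Y) = (4)(-1)Var(X) + (5)(-1)Var(Y) + [(4)(-1) + (5)(-1)]cov(X,Y)
= -4·13.25 + -5·0.25 + -9·0.4 = -57.85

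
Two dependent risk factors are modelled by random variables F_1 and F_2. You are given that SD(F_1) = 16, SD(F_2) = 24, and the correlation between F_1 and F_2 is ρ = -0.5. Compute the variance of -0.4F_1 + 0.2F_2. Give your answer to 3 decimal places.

94.720

var(F_1) = (16)² = 256;  var(F_2) = (24)² = 576
Cov(F_1,F_2) = ρ·SD(F_1)·SD(F_2) = -0.5·16·24 = -192
var(-0.4F_1 + 0.2F_2) = (-0.4)²·var(F_1) + (0.2)²·var(F_2) + 2·(-0.4)·(0.2)·Cov(F_1,F_2)
= 0.16·256 + 0.04·576 + -0.16·-192 = 94.72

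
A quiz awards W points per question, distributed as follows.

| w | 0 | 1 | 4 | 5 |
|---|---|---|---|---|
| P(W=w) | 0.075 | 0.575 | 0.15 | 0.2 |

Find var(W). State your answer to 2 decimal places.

E[W] = (0)(0.075) + (1)(0.575) + (4)(0.15) + (5)(0.2) = 2.175
E[W²] = (0)²(0.075) + (1)²(0.575) + (4)²(0.15) + (5)²(0.2) = 7.975
var(W) = E[W²] − (E[W])² = 7.975 − (2.175)² = 3.244375

3.24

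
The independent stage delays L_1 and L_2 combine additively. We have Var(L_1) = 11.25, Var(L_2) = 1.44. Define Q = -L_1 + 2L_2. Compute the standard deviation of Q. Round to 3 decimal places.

By independence, Var(Q) = (-1)²Var(L_1) + (2)²Var(L_2)
= (-1)²·11.25 + (2)²·1.44 = 17.01
SD(Q) = √17.01 ≈ 4.124

4.124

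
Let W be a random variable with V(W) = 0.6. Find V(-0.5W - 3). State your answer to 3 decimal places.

V(-0.5W - 3) = (-0.5)²·V(W) = 0.25·0.6 = 0.15

0.150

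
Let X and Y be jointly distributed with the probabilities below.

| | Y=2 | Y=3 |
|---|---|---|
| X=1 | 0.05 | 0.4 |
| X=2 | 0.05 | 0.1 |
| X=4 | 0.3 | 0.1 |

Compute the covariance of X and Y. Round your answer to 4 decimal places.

-0.4100

E[X] = 2.35,  E[Y] = 2.6
E[XY] = 5.7
cov(X,Y) = E[XY] − E[X]E[Y] = 5.7 − (2.35)(2.6) = -0.41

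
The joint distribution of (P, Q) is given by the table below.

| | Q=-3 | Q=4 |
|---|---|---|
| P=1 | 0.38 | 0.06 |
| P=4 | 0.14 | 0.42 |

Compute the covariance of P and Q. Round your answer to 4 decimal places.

3.1752

E[P] = 2.68,  E[Q] = 0.36
E[PQ] = 4.14
Cov(P,Q) = E[PQ] − E[P]E[Q] = 4.14 − (2.68)(0.36) = 3.1752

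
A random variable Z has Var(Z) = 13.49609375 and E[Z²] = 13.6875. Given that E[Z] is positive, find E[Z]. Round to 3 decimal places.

0.438

(E[Z])² = E[Z²] − Var(Z) = 13.6875 − 13.49609375 = 0.19140625
E[Z] = √0.19140625 = 0.4375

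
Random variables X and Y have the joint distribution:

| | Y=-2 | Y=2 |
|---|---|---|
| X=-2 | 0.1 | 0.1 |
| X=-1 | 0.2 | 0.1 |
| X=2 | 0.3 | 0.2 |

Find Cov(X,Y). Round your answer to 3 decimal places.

E[X] = 0.3,  E[Y] = -0.4
E[XY] = -0.2
Cov(X,Y) = E[XY] − E[X]E[Y] = -0.2 − (0.3)(-0.4) = -0.08

-0.080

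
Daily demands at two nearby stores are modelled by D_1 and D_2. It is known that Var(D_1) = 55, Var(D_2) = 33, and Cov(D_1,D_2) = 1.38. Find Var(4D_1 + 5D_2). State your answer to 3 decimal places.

1760.200

Var(4D_1 + 5D_2) = (4)²·Var(D_1) + (5)²·Var(D_2) + 2·(4)·(5)·Cov(D_1,D_2)
= 16·55 + 25·33 + 40·1.38 = 1760.2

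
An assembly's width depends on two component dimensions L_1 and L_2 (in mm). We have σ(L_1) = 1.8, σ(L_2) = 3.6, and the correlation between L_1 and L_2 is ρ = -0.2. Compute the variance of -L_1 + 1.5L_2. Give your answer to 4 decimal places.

36.2880

Var(L_1) = (1.8)² = 3.24;  Var(L_2) = (3.6)² = 12.96
Cov(L_1,L_2) = ρ·σ(L_1)·σ(L_2) = -0.2·1.8·3.6 = -1.296
Var(-L_1 + 1.5L_2) = (-1)²·Var(L_1) + (1.5)²·Var(L_2) + 2·(-1)·(1.5)·Cov(L_1,L_2)
= 1·3.24 + 2.25·12.96 + -3·-1.296 = 36.288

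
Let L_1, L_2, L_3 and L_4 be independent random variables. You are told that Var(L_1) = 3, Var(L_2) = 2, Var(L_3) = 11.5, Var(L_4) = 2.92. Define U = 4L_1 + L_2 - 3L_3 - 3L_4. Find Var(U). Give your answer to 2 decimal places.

179.78

By independence, Var(U) = (4)²Var(L_1) + (1)²Var(L_2) + (-3)²Var(L_3) + (-3)²Var(L_4)
= (4)²·3 + (1)²·2 + (-3)²·11.5 + (-3)²·2.92 = 179.78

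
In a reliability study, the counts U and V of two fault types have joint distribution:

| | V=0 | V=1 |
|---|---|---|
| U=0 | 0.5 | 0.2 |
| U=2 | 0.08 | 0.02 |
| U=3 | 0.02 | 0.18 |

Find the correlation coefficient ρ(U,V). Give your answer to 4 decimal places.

0.4249

E[U] = 0.8,  E[V] = 0.4
E[UV] = 0.58
Cov(U,V) = E[UV] − E[U]E[V] = 0.58 − (0.8)(0.4) = 0.26
var(U) = 1.56,  var(V) = 0.24
ρ = 0.26 / √(1.56·0.24) ≈ 0.4249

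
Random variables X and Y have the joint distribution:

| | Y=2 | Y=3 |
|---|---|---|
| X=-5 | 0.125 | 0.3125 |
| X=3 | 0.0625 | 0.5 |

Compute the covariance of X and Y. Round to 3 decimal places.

0.344

E[X] = -0.5,  E[Y] = 2.8125
E[XY] = -1.0625
Cov(X,Y) = E[XY] − E[X]E[Y] = -1.0625 − (-0.5)(2.8125) = 0.34375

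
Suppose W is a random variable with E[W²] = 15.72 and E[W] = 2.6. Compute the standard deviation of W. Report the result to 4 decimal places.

V(W) = 15.72 − (2.6)² = 8.96
sd(W) = √8.96 ≈ 2.9933

2.9933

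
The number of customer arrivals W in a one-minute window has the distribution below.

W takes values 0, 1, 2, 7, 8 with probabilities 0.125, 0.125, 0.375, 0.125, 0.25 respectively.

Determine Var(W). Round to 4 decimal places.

E[W] = (0)(0.125) + (1)(0.125) + (2)(0.375) + (7)(0.125) + (8)(0.25) = 3.75
E[W²] = (0)²(0.125) + (1)²(0.125) + (2)²(0.375) + (7)²(0.125) + (8)²(0.25) = 23.75
Var(W) = E[W²] − (E[W])² = 23.75 − (3.75)² = 9.6875

9.6875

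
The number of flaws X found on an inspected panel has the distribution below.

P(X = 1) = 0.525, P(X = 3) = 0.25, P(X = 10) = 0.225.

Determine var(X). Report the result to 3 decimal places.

E[X] = (1)(0.525) + (3)(0.25) + (10)(0.225) = 3.525
E[X²] = (1)²(0.525) + (3)²(0.25) + (10)²(0.225) = 25.275
var(X) = E[X²] − (E[X])² = 25.275 − (3.525)² = 12.849375

12.849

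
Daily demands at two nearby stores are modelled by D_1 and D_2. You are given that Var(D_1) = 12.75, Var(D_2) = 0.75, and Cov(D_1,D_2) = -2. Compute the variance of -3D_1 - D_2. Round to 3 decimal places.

103.500

Var(-3D_1 - D_2) = (-3)²·Var(D_1) + (-1)²·Var(D_2) + 2·(-3)·(-1)·Cov(D_1,D_2)
= 9·12.75 + 1·0.75 + 6·-2 = 103.5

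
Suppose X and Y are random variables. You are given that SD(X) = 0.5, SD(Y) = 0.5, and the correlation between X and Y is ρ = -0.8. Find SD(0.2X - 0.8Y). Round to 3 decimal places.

Var(X) = (0.5)² = 0.25;  Var(Y) = (0.5)² = 0.25
Cov(X,Y) = ρ·SD(X)·SD(Y) = -0.8·0.5·0.5 = -0.2
Var(0.2X - 0.8Y) = (0.2)²·Var(X) + (-0.8)²·Var(Y) + 2·(0.2)·(-0.8)·Cov(X,Y)
= 0.04·0.25 + 0.64·0.25 + -0.32·-0.2 = 0.234
SD(0.2X - 0.8Y) = √0.234 ≈ 0.484

0.484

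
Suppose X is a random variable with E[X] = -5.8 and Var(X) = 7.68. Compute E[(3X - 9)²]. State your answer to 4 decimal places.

766.0800

E[3X - 9] = 3·-5.8 − 9 = -26.4
Var(3X - 9) = (3)²·7.68 = 69.12
E[(3X - 9)²] = Var((3X - 9)) + (E[(3X - 9)])² = 69.12 + (-26.4)² = 766.08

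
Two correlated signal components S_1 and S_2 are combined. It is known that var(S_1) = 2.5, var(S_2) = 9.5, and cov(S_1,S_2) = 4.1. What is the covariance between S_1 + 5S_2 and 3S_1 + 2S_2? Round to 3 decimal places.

cov(S_1 + 5S_2, 3S_1 + 2S_2) = (1)(3)var(S_1) + (5)(2)var(S_2) + [(1)(2) + (5)(3)]cov(S_1,S_2)
= 3·2.5 + 10·9.5 + 17·4.1 = 172.2

172.200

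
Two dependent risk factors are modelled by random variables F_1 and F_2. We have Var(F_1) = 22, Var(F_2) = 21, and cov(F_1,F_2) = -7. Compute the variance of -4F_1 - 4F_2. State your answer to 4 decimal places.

Var(-4F_1 - 4F_2) = (-4)²·Var(F_1) + (-4)²·Var(F_2) + 2·(-4)·(-4)·cov(F_1,F_2)
= 16·22 + 16·21 + 32·-7 = 464

464.0000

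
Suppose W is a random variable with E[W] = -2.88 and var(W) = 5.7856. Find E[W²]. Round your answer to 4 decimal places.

E[W²] = var(W) + (E[W])² = 5.7856 + (-2.88)² = 14.08

14.0800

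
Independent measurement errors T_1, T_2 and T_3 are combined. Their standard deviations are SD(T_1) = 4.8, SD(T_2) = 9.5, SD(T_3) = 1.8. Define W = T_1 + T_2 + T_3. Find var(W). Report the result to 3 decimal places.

116.530

var(T_1) = 23.04, var(T_2) = 90.25, var(T_3) = 3.24
By independence, var(W) = (1)²var(T_1) + (1)²var(T_2) + (1)²var(T_3)
= (1)²·23.04 + (1)²·90.25 + (1)²·3.24 = 116.53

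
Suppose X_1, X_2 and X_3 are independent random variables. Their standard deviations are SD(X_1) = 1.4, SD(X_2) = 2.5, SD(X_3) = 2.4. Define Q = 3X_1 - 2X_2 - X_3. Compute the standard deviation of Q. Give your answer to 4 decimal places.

6.9570

Var(X_1) = 1.96, Var(X_2) = 6.25, Var(X_3) = 5.76
By independence, Var(Q) = (3)²Var(X_1) + (-2)²Var(X_2) + (-1)²Var(X_3)
= (3)²·1.96 + (-2)²·6.25 + (-1)²·5.76 = 48.4
SD(Q) = √48.4 ≈ 6.9570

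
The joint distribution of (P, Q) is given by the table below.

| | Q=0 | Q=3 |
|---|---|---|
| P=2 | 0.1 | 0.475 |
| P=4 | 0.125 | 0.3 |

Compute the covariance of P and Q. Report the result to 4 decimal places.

-0.1763

E[P] = 2.85,  E[Q] = 2.325
E[PQ] = 6.45
Cov(P,Q) = E[PQ] − E[P]E[Q] = 6.45 − (2.85)(2.325) = -0.17625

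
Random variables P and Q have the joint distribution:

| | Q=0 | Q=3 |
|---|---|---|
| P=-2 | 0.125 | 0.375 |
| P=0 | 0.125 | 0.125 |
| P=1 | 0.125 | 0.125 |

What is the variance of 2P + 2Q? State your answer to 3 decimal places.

11.438

E[P] = -0.75,  E[Q] = 1.875,  E[PQ] = -1.875
V(P) = 2.25 − (-0.75)² = 1.6875;  V(Q) = 5.625 − (1.875)² = 2.109375
Cov(P,Q) = -1.875 − (-0.75)(1.875) = -0.46875
V(2P + 2Q) = (2)²·1.6875 + (2)²·2.109375 + 2·(2)·(2)·-0.46875 = 11.4375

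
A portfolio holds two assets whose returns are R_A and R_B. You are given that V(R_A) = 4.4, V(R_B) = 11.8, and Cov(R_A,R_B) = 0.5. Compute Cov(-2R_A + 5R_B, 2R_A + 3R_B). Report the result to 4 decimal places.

161.4000

Cov(-2R_A + 5R_B, 2R_A + 3R_B) = (-2)(2)V(R_A) + (5)(3)V(R_B) + [(-2)(3) + (5)(2)]Cov(R_A,R_B)
= -4·4.4 + 15·11.8 + 4·0.5 = 161.4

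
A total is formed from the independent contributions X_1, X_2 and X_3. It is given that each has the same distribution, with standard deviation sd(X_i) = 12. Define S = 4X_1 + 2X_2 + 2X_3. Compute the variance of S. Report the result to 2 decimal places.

V(X_i) = (12)² = 144
By independence, V(S) = (4)²V(X_1) + (2)²V(X_2) + (2)²V(X_3)
= (4)²·144 + (2)²·144 + (2)²·144 = 3456

3456.00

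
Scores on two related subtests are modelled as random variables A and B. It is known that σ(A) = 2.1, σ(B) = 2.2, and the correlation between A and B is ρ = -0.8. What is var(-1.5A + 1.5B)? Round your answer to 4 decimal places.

37.4445

var(A) = (2.1)² = 4.41;  var(B) = (2.2)² = 4.84
cov(A,B) = ρ·σ(A)·σ(B) = -0.8·2.1·2.2 = -3.696
var(-1.5A + 1.5B) = (-1.5)²·var(A) + (1.5)²·var(B) + 2·(-1.5)·(1.5)·cov(A,B)
= 2.25·4.41 + 2.25·4.84 + -4.5·-3.696 = 37.4445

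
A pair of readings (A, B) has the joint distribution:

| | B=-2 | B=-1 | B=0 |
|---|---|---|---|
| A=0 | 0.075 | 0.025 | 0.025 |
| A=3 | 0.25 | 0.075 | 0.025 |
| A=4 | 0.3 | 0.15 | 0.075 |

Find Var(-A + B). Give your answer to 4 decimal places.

2.1275

E[A] = 3.15,  E[B] = -1.5,  E[AB] = -4.725
Var(A) = 11.55 − (3.15)² = 1.6275;  Var(B) = 2.75 − (-1.5)² = 0.5
Cov(A,B) = -4.725 − (3.15)(-1.5) = 0
Var(-A + B) = (-1)²·1.6275 + (1)²·0.5 + 2·(-1)·(1)·0 = 2.1275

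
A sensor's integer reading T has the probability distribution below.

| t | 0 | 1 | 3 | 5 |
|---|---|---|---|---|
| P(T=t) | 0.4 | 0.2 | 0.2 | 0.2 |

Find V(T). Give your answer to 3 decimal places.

E[T] = (0)(0.4) + (1)(0.2) + (3)(0.2) + (5)(0.2) = 1.8
E[T²] = (0)²(0.4) + (1)²(0.2) + (3)²(0.2) + (5)²(0.2) = 7
V(T) = E[T²] − (E[T])² = 7 − (1.8)² = 3.76

3.760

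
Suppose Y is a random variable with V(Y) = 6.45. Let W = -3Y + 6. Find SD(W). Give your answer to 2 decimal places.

V(-3Y + 6) = (-3)²·6.45 = 58.05
SD(W) = √58.05 ≈ 7.62

7.62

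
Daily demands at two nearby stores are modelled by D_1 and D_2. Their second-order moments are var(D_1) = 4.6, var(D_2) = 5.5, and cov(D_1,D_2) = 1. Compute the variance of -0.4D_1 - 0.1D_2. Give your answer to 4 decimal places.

0.8710

var(-0.4D_1 - 0.1D_2) = (-0.4)²·var(D_1) + (-0.1)²·var(D_2) + 2·(-0.4)·(-0.1)·cov(D_1,D_2)
= 0.16·4.6 + 0.01·5.5 + 0.08·1 = 0.871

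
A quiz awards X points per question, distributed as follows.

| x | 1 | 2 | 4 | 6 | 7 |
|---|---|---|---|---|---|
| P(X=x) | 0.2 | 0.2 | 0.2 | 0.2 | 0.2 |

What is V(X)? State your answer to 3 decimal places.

E[X] = (1)(0.2) + (2)(0.2) + (4)(0.2) + (6)(0.2) + (7)(0.2) = 4
E[X²] = (1)²(0.2) + (2)²(0.2) + (4)²(0.2) + (6)²(0.2) + (7)²(0.2) = 21.2
V(X) = E[X²] − (E[X])² = 21.2 − (4)² = 5.2

5.200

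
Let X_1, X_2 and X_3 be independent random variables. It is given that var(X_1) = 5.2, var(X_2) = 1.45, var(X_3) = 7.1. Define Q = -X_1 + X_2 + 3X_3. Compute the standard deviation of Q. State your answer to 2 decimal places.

By independence, var(Q) = (-1)²var(X_1) + (1)²var(X_2) + (3)²var(X_3)
= (-1)²·5.2 + (1)²·1.45 + (3)²·7.1 = 70.55
SD(Q) = √70.55 ≈ 8.40

8.40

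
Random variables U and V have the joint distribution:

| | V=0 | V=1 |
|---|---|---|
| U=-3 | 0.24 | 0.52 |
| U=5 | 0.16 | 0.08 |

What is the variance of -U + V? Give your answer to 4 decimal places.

12.9376

E[U] = -1.08,  E[V] = 0.6,  E[UV] = -1.16
Var(U) = 12.84 − (-1.08)² = 11.6736;  Var(V) = 0.6 − (0.6)² = 0.24
cov(U,V) = -1.16 − (-1.08)(0.6) = -0.512
Var(-U + V) = (-1)²·11.6736 + (1)²·0.24 + 2·(-1)·(1)·-0.512 = 12.9376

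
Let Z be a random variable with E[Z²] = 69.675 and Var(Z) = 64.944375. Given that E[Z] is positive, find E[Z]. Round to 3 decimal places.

2.175

(E[Z])² = E[Z²] − Var(Z) = 69.675 − 64.944375 = 4.730625
E[Z] = √4.730625 = 2.175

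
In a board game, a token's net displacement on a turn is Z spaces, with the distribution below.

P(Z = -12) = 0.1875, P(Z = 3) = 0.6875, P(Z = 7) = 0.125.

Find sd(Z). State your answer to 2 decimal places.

6.23

E[Z] = (-12)(0.1875) + (3)(0.6875) + (7)(0.125) = 0.6875
E[Z²] = (-12)²(0.1875) + (3)²(0.6875) + (7)²(0.125) = 39.3125
var(Z) = E[Z²] − (E[Z])² = 39.3125 − (0.6875)² = 38.83984375
sd(Z) = √38.83984375 ≈ 6.23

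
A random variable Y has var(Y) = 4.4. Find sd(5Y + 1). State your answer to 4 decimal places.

var(5Y + 1) = (5)²·4.4 = 110
sd(5Y + 1) = √110 ≈ 10.4881

10.4881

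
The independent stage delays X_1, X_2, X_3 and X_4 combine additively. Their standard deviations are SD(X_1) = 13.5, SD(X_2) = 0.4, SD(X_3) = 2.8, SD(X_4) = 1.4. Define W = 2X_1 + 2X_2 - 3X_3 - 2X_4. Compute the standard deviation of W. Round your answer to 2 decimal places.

Var(X_1) = 182.25, Var(X_2) = 0.16, Var(X_3) = 7.84, Var(X_4) = 1.96
By independence, Var(W) = (2)²Var(X_1) + (2)²Var(X_2) + (-3)²Var(X_3) + (-2)²Var(X_4)
= (2)²·182.25 + (2)²·0.16 + (-3)²·7.84 + (-2)²·1.96 = 808.04
SD(W) = √808.04 ≈ 28.43

28.43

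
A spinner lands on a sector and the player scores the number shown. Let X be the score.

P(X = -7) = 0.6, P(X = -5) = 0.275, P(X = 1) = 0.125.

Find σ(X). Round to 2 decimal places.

E[X] = (-7)(0.6) + (-5)(0.275) + (1)(0.125) = -5.45
E[X²] = (-7)²(0.6) + (-5)²(0.275) + (1)²(0.125) = 36.4
var(X) = E[X²] − (E[X])² = 36.4 − (-5.45)² = 6.6975
σ(X) = √6.6975 ≈ 2.59

2.59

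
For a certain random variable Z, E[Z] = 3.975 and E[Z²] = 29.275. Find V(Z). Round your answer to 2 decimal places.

13.47

V(Z) = 29.275 − (3.975)² = 13.474375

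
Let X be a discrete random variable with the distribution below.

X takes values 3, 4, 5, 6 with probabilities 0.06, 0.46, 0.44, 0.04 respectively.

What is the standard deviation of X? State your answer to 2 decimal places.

E[X] = (3)(0.06) + (4)(0.46) + (5)(0.44) + (6)(0.04) = 4.46
E[X²] = (3)²(0.06) + (4)²(0.46) + (5)²(0.44) + (6)²(0.04) = 20.34
Var(X) = E[X²] − (E[X])² = 20.34 − (4.46)² = 0.4484
σ(X) = √0.4484 ≈ 0.67

0.67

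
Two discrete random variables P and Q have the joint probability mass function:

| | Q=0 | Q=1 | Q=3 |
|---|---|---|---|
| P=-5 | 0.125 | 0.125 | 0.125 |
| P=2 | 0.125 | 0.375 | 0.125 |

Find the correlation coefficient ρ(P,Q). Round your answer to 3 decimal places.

-0.059

E[P] = -0.625,  E[Q] = 1.25
E[PQ] = -1
cov(P,Q) = E[PQ] − E[P]E[Q] = -1 − (-0.625)(1.25) = -0.21875
Var(P) = 11.484375,  Var(Q) = 1.1875
ρ = -0.21875 / √(11.484375·1.1875) ≈ -0.059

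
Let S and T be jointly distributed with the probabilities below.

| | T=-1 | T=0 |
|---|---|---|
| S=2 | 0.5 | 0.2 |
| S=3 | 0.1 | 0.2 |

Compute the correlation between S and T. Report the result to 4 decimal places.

0.3563

E[S] = 2.3,  E[T] = -0.6
E[ST] = -1.3
Cov(S,T) = E[ST] − E[S]E[T] = -1.3 − (2.3)(-0.6) = 0.08
V(S) = 0.21,  V(T) = 0.24
ρ = 0.08 / √(0.21·0.24) ≈ 0.3563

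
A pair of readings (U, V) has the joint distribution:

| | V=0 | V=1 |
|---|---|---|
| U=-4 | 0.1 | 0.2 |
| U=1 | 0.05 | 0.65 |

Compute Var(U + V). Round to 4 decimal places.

E[U] = -0.5,  E[V] = 0.85,  E[UV] = -0.15
Var(U) = 5.5 − (-0.5)² = 5.25;  Var(V) = 0.85 − (0.85)² = 0.1275
Cov(U,V) = -0.15 − (-0.5)(0.85) = 0.275
Var(U + V) = (1)²·5.25 + (1)²·0.1275 + 2·(1)·(1)·0.275 = 5.9275

5.9275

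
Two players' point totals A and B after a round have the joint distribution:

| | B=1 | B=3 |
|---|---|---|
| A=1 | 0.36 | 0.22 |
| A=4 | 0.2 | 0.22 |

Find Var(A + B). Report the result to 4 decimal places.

E[A] = 2.26,  E[B] = 1.88,  E[AB] = 4.46
Var(A) = 7.3 − (2.26)² = 2.1924;  Var(B) = 4.52 − (1.88)² = 0.9856
Cov(A,B) = 4.46 − (2.26)(1.88) = 0.2112
Var(A + B) = (1)²·2.1924 + (1)²·0.9856 + 2·(1)·(1)·0.2112 = 3.6004

3.6004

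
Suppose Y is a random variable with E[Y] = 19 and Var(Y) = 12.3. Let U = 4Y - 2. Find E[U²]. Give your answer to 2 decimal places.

E[4Y - 2] = 4·19 − 2 = 74
Var(4Y - 2) = (4)²·12.3 = 196.8
E[U²] = Var(U) + (E[U])² = 196.8 + (74)² = 5672.8

5672.80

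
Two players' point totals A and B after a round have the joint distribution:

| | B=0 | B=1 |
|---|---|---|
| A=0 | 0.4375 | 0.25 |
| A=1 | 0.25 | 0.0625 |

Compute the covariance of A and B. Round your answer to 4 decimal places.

-0.0352

E[A] = 0.3125,  E[B] = 0.3125
E[AB] = 0.0625
Cov(A,B) = E[AB] − E[A]E[B] = 0.0625 − (0.3125)(0.3125) = -0.03515625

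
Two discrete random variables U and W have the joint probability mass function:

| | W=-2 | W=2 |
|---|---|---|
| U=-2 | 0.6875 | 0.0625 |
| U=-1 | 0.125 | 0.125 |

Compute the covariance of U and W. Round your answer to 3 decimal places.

0.313

E[U] = -1.75,  E[W] = -1.25
E[UW] = 2.5
cov(U,W) = E[UW] − E[U]E[W] = 2.5 − (-1.75)(-1.25) = 0.3125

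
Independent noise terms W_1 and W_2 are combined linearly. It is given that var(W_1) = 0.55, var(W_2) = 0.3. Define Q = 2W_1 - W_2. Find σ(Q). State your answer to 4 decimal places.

By independence, var(Q) = (2)²var(W_1) + (-1)²var(W_2)
= (2)²·0.55 + (-1)²·0.3 = 2.5
σ(Q) = √2.5 ≈ 1.5811

1.5811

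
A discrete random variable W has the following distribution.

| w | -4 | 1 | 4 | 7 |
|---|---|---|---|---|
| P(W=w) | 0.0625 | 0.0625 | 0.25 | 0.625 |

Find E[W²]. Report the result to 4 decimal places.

E[W²] = (-4)²(0.0625) + (1)²(0.0625) + (4)²(0.25) + (7)²(0.625) = 35.6875

35.6875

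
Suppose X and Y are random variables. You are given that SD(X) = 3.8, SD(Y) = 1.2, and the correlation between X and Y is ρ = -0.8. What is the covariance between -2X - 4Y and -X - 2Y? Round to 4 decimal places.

Var(X) = (3.8)² = 14.44;  Var(Y) = (1.2)² = 1.44
Cov(X,Y) = ρ·SD(X)·SD(Y) = -0.8·3.8·1.2 = -3.648
Cov(-2X - 4Y, -X - 2Y) = (-2)(-1)Var(X) + (-4)(-2)Var(Y) + [(-2)(-2) + (-4)(-1)]Cov(X,Y)
= 2·14.44 + 8·1.44 + 8·-3.648 = 11.216

11.2160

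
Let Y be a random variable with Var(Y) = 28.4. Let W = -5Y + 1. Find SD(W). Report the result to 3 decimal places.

Var(-5Y + 1) = (-5)²·28.4 = 710
SD(W) = √710 ≈ 26.646

26.646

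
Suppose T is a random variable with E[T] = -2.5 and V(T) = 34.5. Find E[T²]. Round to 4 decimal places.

E[T²] = V(T) + (E[T])² = 34.5 + (-2.5)² = 40.75

40.7500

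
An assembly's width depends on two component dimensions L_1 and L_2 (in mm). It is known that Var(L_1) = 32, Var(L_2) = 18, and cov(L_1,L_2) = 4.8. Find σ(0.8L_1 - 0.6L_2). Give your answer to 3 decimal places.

Var(0.8L_1 - 0.6L_2) = (0.8)²·Var(L_1) + (-0.6)²·Var(L_2) + 2·(0.8)·(-0.6)·cov(L_1,L_2)
= 0.64·32 + 0.36·18 + -0.96·4.8 = 22.352
σ(0.8L_1 - 0.6L_2) = √22.352 ≈ 4.728

4.728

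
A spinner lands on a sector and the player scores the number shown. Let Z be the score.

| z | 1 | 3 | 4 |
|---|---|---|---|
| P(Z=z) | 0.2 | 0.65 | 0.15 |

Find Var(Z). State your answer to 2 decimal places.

0.89

E[Z] = (1)(0.2) + (3)(0.65) + (4)(0.15) = 2.75
E[Z²] = (1)²(0.2) + (3)²(0.65) + (4)²(0.15) = 8.45
Var(Z) = E[Z²] − (E[Z])² = 8.45 − (2.75)² = 0.8875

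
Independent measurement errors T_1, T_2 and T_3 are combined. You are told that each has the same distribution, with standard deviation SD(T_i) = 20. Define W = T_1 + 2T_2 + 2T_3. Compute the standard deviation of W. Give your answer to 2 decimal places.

60.00

Var(T_i) = (20)² = 400
By independence, Var(W) = (1)²Var(T_1) + (2)²Var(T_2) + (2)²Var(T_3)
= (1)²·400 + (2)²·400 + (2)²·400 = 3600
SD(W) = √3600 ≈ 60.00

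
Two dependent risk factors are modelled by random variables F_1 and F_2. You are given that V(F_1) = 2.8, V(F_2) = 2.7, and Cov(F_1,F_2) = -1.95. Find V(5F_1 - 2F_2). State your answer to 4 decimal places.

V(5F_1 - 2F_2) = (5)²·V(F_1) + (-2)²·V(F_2) + 2·(5)·(-2)·Cov(F_1,F_2)
= 25·2.8 + 4·2.7 + -20·-1.95 = 119.8

119.8000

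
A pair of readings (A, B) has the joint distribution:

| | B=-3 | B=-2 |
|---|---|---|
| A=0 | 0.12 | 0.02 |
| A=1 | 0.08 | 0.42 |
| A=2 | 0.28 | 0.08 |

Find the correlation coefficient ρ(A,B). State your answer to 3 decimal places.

E[A] = 1.22,  E[B] = -2.48
E[AB] = -3.08
Cov(A,B) = E[AB] − E[A]E[B] = -3.08 − (1.22)(-2.48) = -0.0544
V(A) = 0.4516,  V(B) = 0.2496
ρ = -0.0544 / √(0.4516·0.2496) ≈ -0.162

-0.162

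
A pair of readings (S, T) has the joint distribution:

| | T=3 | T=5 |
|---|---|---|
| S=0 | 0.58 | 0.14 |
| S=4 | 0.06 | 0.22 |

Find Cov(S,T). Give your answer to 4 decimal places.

E[S] = 1.12,  E[T] = 3.72
E[ST] = 5.12
Cov(S,T) = E[ST] − E[S]E[T] = 5.12 − (1.12)(3.72) = 0.9536

0.9536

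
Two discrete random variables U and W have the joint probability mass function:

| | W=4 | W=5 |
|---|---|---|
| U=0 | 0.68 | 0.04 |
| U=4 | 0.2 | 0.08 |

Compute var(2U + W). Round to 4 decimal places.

13.7504

E[U] = 1.12,  E[W] = 4.12,  E[UW] = 4.8
var(U) = 4.48 − (1.12)² = 3.2256;  var(W) = 17.08 − (4.12)² = 0.1056
Cov(U,W) = 4.8 − (1.12)(4.12) = 0.1856
var(2U + W) = (2)²·3.2256 + (1)²·0.1056 + 2·(2)·(1)·0.1856 = 13.7504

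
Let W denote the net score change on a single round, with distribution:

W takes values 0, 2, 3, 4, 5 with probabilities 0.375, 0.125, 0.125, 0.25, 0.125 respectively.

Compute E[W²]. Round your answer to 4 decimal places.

8.7500

E[W²] = (0)²(0.375) + (2)²(0.125) + (3)²(0.125) + (4)²(0.25) + (5)²(0.125) = 8.75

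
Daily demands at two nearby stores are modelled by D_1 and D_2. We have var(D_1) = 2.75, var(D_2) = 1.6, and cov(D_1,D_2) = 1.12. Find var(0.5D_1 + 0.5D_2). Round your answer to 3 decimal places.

var(0.5D_1 + 0.5D_2) = (0.5)²·var(D_1) + (0.5)²·var(D_2) + 2·(0.5)·(0.5)·cov(D_1,D_2)
= 0.25·2.75 + 0.25·1.6 + 0.5·1.12 = 1.6475

1.648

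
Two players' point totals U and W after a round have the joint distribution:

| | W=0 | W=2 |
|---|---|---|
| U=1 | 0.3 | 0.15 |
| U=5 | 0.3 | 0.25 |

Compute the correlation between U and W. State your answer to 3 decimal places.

E[U] = 3.2,  E[W] = 0.8
E[UW] = 2.8
cov(U,W) = E[UW] − E[U]E[W] = 2.8 − (3.2)(0.8) = 0.24
Var(U) = 3.96,  Var(W) = 0.96
ρ = 0.24 / √(3.96·0.96) ≈ 0.123

0.123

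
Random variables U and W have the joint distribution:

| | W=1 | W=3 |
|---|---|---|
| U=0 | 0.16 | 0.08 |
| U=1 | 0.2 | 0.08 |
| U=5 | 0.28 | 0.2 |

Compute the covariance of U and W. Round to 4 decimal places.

E[U] = 2.68,  E[W] = 1.72
E[UW] = 4.84
Cov(U,W) = E[UW] − E[U]E[W] = 4.84 − (2.68)(1.72) = 0.2304

0.2304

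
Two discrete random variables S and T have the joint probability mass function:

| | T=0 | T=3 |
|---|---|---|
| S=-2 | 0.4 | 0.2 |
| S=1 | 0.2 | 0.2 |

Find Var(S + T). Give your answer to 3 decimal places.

5.040

E[S] = -0.8,  E[T] = 1.2,  E[ST] = -0.6
Var(S) = 2.8 − (-0.8)² = 2.16;  Var(T) = 3.6 − (1.2)² = 2.16
Cov(S,T) = -0.6 − (-0.8)(1.2) = 0.36
Var(S + T) = (1)²·2.16 + (1)²·2.16 + 2·(1)·(1)·0.36 = 5.04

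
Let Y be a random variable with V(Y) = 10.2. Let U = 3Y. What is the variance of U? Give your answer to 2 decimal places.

91.80

V(3Y) = (3)²·V(Y) = 9·10.2 = 91.8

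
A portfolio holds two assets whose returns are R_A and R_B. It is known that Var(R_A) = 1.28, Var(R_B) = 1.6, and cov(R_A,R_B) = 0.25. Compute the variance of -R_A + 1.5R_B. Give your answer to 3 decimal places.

Var(-R_A + 1.5R_B) = (-1)²·Var(R_A) + (1.5)²·Var(R_B) + 2·(-1)·(1.5)·cov(R_A,R_B)
= 1·1.28 + 2.25·1.6 + -3·0.25 = 4.13

4.130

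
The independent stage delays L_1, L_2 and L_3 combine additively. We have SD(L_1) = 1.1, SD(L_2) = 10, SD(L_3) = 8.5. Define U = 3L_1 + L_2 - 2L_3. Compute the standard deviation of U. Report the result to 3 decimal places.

Var(L_1) = 1.21, Var(L_2) = 100, Var(L_3) = 72.25
By independence, Var(U) = (3)²Var(L_1) + (1)²Var(L_2) + (-2)²Var(L_3)
= (3)²·1.21 + (1)²·100 + (-2)²·72.25 = 399.89
SD(U) = √399.89 ≈ 19.997

19.997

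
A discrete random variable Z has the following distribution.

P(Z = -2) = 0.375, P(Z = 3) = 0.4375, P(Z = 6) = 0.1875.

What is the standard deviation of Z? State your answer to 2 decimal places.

3.06

E[Z] = (-2)(0.375) + (3)(0.4375) + (6)(0.1875) = 1.6875
E[Z²] = (-2)²(0.375) + (3)²(0.4375) + (6)²(0.1875) = 12.1875
Var(Z) = E[Z²] − (E[Z])² = 12.1875 − (1.6875)² = 9.33984375
σ(Z) = √9.33984375 ≈ 3.06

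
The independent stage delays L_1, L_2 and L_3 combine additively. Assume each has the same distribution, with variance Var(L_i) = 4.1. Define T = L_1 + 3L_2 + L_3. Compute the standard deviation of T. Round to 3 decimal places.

6.716

By independence, Var(T) = (1)²Var(L_1) + (3)²Var(L_2) + (1)²Var(L_3)
= (1)²·4.1 + (3)²·4.1 + (1)²·4.1 = 45.1
sd(T) = √45.1 ≈ 6.716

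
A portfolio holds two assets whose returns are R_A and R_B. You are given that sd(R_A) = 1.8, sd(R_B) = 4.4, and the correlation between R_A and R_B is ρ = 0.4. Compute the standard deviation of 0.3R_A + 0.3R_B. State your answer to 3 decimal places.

1.614

V(R_A) = (1.8)² = 3.24;  V(R_B) = (4.4)² = 19.36
cov(R_A,R_B) = ρ·sd(R_A)·sd(R_B) = 0.4·1.8·4.4 = 3.168
V(0.3R_A + 0.3R_B) = (0.3)²·V(R_A) + (0.3)²·V(R_B) + 2·(0.3)·(0.3)·cov(R_A,R_B)
= 0.09·3.24 + 0.09·19.36 + 0.18·3.168 = 2.60424
sd(0.3R_A + 0.3R_B) = √2.60424 ≈ 1.614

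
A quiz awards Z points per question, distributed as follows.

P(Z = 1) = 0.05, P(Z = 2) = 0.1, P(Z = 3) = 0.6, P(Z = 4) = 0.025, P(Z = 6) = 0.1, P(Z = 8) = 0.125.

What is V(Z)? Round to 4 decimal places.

E[Z] = (1)(0.05) + (2)(0.1) + (3)(0.6) + (4)(0.025) + (6)(0.1) + (8)(0.125) = 3.75
E[Z²] = (1)²(0.05) + (2)²(0.1) + (3)²(0.6) + (4)²(0.025) + (6)²(0.1) + (8)²(0.125) = 17.85
V(Z) = E[Z²] − (E[Z])² = 17.85 − (3.75)² = 3.7875

3.7875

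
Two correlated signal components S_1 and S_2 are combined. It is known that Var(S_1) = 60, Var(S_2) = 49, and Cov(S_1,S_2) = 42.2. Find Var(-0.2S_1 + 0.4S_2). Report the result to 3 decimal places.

Var(-0.2S_1 + 0.4S_2) = (-0.2)²·Var(S_1) + (0.4)²·Var(S_2) + 2·(-0.2)·(0.4)·Cov(S_1,S_2)
= 0.04·60 + 0.16·49 + -0.16·42.2 = 3.488

3.488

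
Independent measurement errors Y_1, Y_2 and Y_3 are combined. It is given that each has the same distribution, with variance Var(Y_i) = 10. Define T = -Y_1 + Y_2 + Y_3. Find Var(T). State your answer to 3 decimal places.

30.000

By independence, Var(T) = (-1)²Var(Y_1) + (1)²Var(Y_2) + (1)²Var(Y_3)
= (-1)²·10 + (1)²·10 + (1)²·10 = 30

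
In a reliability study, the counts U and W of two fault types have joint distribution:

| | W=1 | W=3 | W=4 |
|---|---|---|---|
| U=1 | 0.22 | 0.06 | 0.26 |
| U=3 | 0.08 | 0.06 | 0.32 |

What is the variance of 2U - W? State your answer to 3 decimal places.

E[U] = 1.92,  E[W] = 2.98,  E[UW] = 6.06
Var(U) = 4.68 − (1.92)² = 0.9936;  Var(W) = 10.66 − (2.98)² = 1.7796
cov(U,W) = 6.06 − (1.92)(2.98) = 0.3384
Var(2U - W) = (2)²·0.9936 + (-1)²·1.7796 + 2·(2)·(-1)·0.3384 = 4.4004

4.400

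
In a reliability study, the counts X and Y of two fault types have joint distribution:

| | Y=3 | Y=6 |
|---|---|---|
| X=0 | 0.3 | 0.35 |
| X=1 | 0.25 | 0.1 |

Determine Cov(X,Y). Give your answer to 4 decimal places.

E[X] = 0.35,  E[Y] = 4.35
E[XY] = 1.35
Cov(X,Y) = E[XY] − E[X]E[Y] = 1.35 − (0.35)(4.35) = -0.1725

-0.1725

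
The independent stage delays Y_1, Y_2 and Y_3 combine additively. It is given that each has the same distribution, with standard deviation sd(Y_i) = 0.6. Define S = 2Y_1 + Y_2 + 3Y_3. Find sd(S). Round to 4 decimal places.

2.2450

var(Y_i) = (0.6)² = 0.36
By independence, var(S) = (2)²var(Y_1) + (1)²var(Y_2) + (3)²var(Y_3)
= (2)²·0.36 + (1)²·0.36 + (3)²·0.36 = 5.04
sd(S) = √5.04 ≈ 2.2450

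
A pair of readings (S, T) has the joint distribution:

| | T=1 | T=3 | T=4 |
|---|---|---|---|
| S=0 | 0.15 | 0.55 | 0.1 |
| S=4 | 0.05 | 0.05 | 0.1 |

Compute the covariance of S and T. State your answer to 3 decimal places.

0.160

E[S] = 0.8,  E[T] = 2.8
E[ST] = 2.4
Cov(S,T) = E[ST] − E[S]E[T] = 2.4 − (0.8)(2.8) = 0.16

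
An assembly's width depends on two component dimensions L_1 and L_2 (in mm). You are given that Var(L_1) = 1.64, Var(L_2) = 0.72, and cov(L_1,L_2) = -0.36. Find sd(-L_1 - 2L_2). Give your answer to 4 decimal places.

Var(-L_1 - 2L_2) = (-1)²·Var(L_1) + (-2)²·Var(L_2) + 2·(-1)·(-2)·cov(L_1,L_2)
= 1·1.64 + 4·0.72 + 4·-0.36 = 3.08
sd(-L_1 - 2L_2) = √3.08 ≈ 1.7550

1.7550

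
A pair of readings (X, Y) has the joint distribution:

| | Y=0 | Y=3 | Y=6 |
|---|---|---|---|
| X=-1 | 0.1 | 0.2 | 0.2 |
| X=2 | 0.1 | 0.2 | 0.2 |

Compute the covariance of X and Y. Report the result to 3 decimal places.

E[X] = 0.5,  E[Y] = 3.6
E[XY] = 1.8
Cov(X,Y) = E[XY] − E[X]E[Y] = 1.8 − (0.5)(3.6) = 0

0.000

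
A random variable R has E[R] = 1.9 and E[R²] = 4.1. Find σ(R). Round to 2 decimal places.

0.70

Var(R) = 4.1 − (1.9)² = 0.49
σ(R) = √0.49 ≈ 0.70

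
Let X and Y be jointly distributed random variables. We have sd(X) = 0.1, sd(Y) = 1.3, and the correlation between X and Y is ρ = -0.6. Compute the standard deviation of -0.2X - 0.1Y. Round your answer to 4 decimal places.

Var(X) = (0.1)² = 0.01;  Var(Y) = (1.3)² = 1.69
cov(X,Y) = ρ·sd(X)·sd(Y) = -0.6·0.1·1.3 = -0.078
Var(-0.2X - 0.1Y) = (-0.2)²·Var(X) + (-0.1)²·Var(Y) + 2·(-0.2)·(-0.1)·cov(X,Y)
= 0.04·0.01 + 0.01·1.69 + 0.04·-0.078 = 0.01418
sd(-0.2X - 0.1Y) = √0.01418 ≈ 0.1191

0.1191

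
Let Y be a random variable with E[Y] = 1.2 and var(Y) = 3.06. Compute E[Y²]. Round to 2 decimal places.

E[Y²] = var(Y) + (E[Y])² = 3.06 + (1.2)² = 4.5

4.50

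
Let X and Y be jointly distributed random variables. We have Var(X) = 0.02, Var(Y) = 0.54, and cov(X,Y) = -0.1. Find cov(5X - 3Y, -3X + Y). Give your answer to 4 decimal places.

cov(5X - 3Y, -3X + Y) = (5)(-3)Var(X) + (-3)(1)Var(Y) + [(5)(1) + (-3)(-3)]cov(X,Y)
= -15·0.02 + -3·0.54 + 14·-0.1 = -3.32

-3.3200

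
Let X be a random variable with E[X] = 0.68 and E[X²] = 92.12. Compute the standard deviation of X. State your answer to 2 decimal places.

9.57

var(X) = 92.12 − (0.68)² = 91.6576
sd(X) = √91.6576 ≈ 9.57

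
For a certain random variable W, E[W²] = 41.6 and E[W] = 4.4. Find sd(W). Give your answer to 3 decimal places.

var(W) = 41.6 − (4.4)² = 22.24
sd(W) = √22.24 ≈ 4.716

4.716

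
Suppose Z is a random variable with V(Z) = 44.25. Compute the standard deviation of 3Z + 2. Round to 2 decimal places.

V(3Z + 2) = (3)²·44.25 = 398.25
SD(3Z + 2) = √398.25 ≈ 19.96

19.96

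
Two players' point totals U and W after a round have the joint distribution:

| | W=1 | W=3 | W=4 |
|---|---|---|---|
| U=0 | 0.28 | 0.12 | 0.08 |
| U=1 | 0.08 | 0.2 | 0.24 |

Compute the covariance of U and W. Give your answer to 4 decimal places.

E[U] = 0.52,  E[W] = 2.6
E[UW] = 1.64
Cov(U,W) = E[UW] − E[U]E[W] = 1.64 − (0.52)(2.6) = 0.288

0.2880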